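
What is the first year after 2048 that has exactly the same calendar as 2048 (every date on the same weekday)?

2076

Two years share a calendar iff Jan 1 falls on the same weekday and both are leap or both are common. 2048: Jan 1 is Wednesday, leap year.
2049: Jan 1 Friday, common
2050: Jan 1 Saturday, common
2051: Jan 1 Sunday, common
2052: Jan 1 Monday, leap
2053: Jan 1 Wednesday, common
2054: Jan 1 Thursday, common
2055: Jan 1 Friday, common
2056: Jan 1 Saturday, leap
2057: Jan 1 Monday, common
2058: Jan 1 Tuesday, common
2059: Jan 1 Wednesday, common
2060: Jan 1 Thursday, leap
2061: Jan 1 Saturday, common
2062: Jan 1 Sunday, common
2063: Jan 1 Monday, common
2064: Jan 1 Tuesday, leap
2065: Jan 1 Thursday, common
2066: Jan 1 Friday, common
2067: Jan 1 Saturday, common
2068: Jan 1 Sunday, leap
2069: Jan 1 Tuesday, common
2070: Jan 1 Wednesday, common
2071: Jan 1 Thursday, common
2072: Jan 1 Friday, leap
2073: Jan 1 Sunday, common
2074: Jan 1 Monday, common
2075: Jan 1 Tuesday, common
2076: Jan 1 Wednesday, leap
2076 matches on both conditions.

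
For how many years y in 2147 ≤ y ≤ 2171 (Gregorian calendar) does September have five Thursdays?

6

September has 30 days; it has five Thursdays when Thursday falls among the first (month-length − 28) days — i.e. when September 1 is one of Thursday/Wednesday.
September 1 by year: 2147:Fri 2148:Sun 2149:Mon 2150:Tue 2151:Wed✓ 2152:Fri 2153:Sat 2154:Sun 2155:Mon 2156:Wed✓ 2157:Thu✓ 2158:Fri 2159:Sat 2160:Mon 2161:Tue 2162:Wed✓ 2163:Thu✓ 2164:Sat 2165:Sun 2166:Mon 2167:Tue 2168:Thu✓ 2169:Fri 2170:Sat 2171:Sun
Years with five Thursdays: 2151, 2156, 2157, 2162, 2163, 2168 → 6.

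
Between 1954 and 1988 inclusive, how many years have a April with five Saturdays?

10

April has 30 days; it has five Saturdays when Saturday falls among the first (month-length − 28) days — i.e. when April 1 is one of Saturday/Friday.
April 1 by year: 1954:Thu 1955:Fri✓ 1956:Sun 1957:Mon 1958:Tue 1959:Wed 1960:Fri✓ 1961:Sat✓ 1962:Sun 1963:Mon 1964:Wed 1965:Thu 1966:Fri✓ 1967:Sat✓ 1968:Mon …(5 more)… 1974:Mon 1975:Tue 1976:Thu 1977:Fri✓ 1978:Sat✓ 1979:Sun 1980:Tue 1981:Wed 1982:Thu 1983:Fri✓ 1984:Sun 1985:Mon 1986:Tue 1987:Wed 1988:Fri✓
Years with five Saturdays: 1955, 1960, 1961, 1966, 1967, 1972, 1977, 1978, 1983, 1988 → 10.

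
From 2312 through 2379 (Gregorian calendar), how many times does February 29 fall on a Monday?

2

Leap years in 2312–2379: 17 of them.
Feb 29 weekday advances by 5 (mod 7) from one leap year to the next four years later (or differs when a century non-leap intervenes).
Leap-day weekdays: 2312:Thu 2316:Tue 2320:Sun 2324:Fri 2328:Wed 2332:Mon✓ 2336:Sat 2340:Thu 2344:Tue 2348:Sun 2352:Fri 2356:Wed 2360:Mon✓ 2364:Sat 2368:Thu 2372:Tue 2376:Sun
Monday: 2332, 2360 → 2.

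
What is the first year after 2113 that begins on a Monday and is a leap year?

2120

Jan 1 advances by 2 weekdays after a leap year and by 1 after a common year.
2113: Jan 1 is Sunday.
2114: Monday
2115: Tuesday
2116: Wednesday (leap)
2117: Friday
2118: Saturday
2119: Sunday
2120: Monday (leap)
2120 begins on a Monday and is a leap year.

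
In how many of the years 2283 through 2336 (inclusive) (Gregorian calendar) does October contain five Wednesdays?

24

October has 31 days; it has five Wednesdays when Wednesday falls among the first (month-length − 28) days — i.e. when October 1 is one of Wednesday/Tuesday/Monday.
October 1 by year: 2283:Mon✓ 2284:Wed✓ 2285:Thu 2286:Fri 2287:Sat 2288:Mon✓ 2289:Tue✓ 2290:Wed✓ 2291:Thu 2292:Sat 2293:Sun 2294:Mon✓ 2295:Tue✓ 2296:Thu 2297:Fri …(24 more)… 2322:Sun 2323:Mon✓ 2324:Wed✓ 2325:Thu 2326:Fri 2327:Sat 2328:Mon✓ 2329:Tue✓ 2330:Wed✓ 2331:Thu 2332:Sat 2333:Sun 2334:Mon✓ 2335:Tue✓ 2336:Thu
Years with five Wednesdays: 2283, 2284, 2288, 2289, 2290, 2294, 2295, 2300, 2301, 2302, 2306, 2307, 2312, 2313, 2317, 2318, 2319, 2323, 2324, 2328, 2329, 2330, 2334, 2335 → 24.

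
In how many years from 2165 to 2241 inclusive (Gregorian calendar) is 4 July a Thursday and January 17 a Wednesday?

Check each year's weekday for 4 July and January 17:
  2165: Thu/Thu  2166: Fri/Fri  2167: Sat/Sat  2168: Mon/Sun  2169: Tue/Tue  2170: Wed/Wed  2171: Thu/Thu  2172: Sat/Fri  2173: Sun/Sun  2174: Mon/Mon  2175: Tue/Tue  2176: Thu/Wed ✓  2177: Fri/Fri  2178: Sat/Sat  …(49 more)…  2228: Fri/Thu  2229: Sat/Sat  2230: Sun/Sun  2231: Mon/Mon  2232: Wed/Tue  2233: Thu/Thu  2234: Fri/Fri  2235: Sat/Sat  2236: Mon/Sun  2237: Tue/Tue  2238: Wed/Wed  2239: Thu/Thu  2240: Sat/Fri  2241: Sun/Sun
Both conditions hold in: 2176, 2216 — 2.

2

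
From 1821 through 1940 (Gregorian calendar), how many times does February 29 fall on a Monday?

5

Leap years in 1821–1940: 29 of them.
Feb 29 weekday advances by 5 (mod 7) from one leap year to the next four years later (or differs when a century non-leap intervenes).
Leap-day weekdays: 1824:Sun 1828:Fri 1832:Wed 1836:Mon✓ 1840:Sat 1844:Thu 1848:Tue 1852:Sun 1856:Fri 1860:Wed 1864:Mon✓ 1868:Sat 1872:Thu …(3 more)… 1888:Wed 1892:Mon✓ 1896:Sat 1904:Mon✓ 1908:Sat 1912:Thu 1916:Tue 1920:Sun 1924:Fri 1928:Wed 1932:Mon✓ 1936:Sat 1940:Thu
Monday: 1836, 1864, 1892, 1904, 1932 → 5.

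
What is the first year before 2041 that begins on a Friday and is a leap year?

2016

Jan 1 advances by 2 weekdays after a leap year and by 1 after a common year.
2041: Jan 1 is Tuesday.
2040: Sunday (leap)
2039: Saturday
2038: Friday
2037: Thursday
2036: Tuesday (leap)
2035: Monday
2034: Sunday
2033: Saturday
2032: Thursday (leap)
2031: Wednesday
2030: Tuesday
2029: Monday
2028: Saturday (leap)
2027: Friday
2026: Thursday
2025: Wednesday
2024: Monday (leap)
2023: Sunday
2022: Saturday
2021: Friday
2020: Wednesday (leap)
2019: Tuesday
2018: Monday
2017: Sunday
2016: Friday (leap)
2016 begins on a Friday and is a leap year.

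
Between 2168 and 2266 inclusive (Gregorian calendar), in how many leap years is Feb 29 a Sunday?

Leap years in 2168–2266: 24 of them.
Feb 29 weekday advances by 5 (mod 7) from one leap year to the next four years later (or differs when a century non-leap intervenes).
Leap-day weekdays: 2168:Mon 2172:Sat 2176:Thu 2180:Tue 2184:Sun✓ 2188:Fri 2192:Wed 2196:Mon 2204:Wed 2208:Mon 2212:Sat 2216:Thu 2220:Tue 2224:Sun✓ 2228:Fri 2232:Wed 2236:Mon 2240:Sat 2244:Thu 2248:Tue 2252:Sun✓ 2256:Fri 2260:Wed 2264:Mon
Sunday: 2184, 2224, 2252 → 3.

3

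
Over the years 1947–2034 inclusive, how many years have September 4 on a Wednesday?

12

Track September 4's weekday year by year (advancing +1, or +2 across a Feb 29):
  1947: Thu  1948: Sat (+2)  1949: Sun (+1)  1950: Mon (+1)  1951: Tue (+1)
  1952: Thu (+2)  1953: Fri (+1)  1954: Sat (+1)  1955: Sun (+1)  1956: Tue (+2)
  1957: Wed (+1) ✓  1958: Thu (+1)  1959: Fri (+1)  1960: Sun (+2)  … (60 more years) …
  2021: Sat (+1)  2022: Sun (+1)  2023: Mon (+1)  2024: Wed (+2) ✓  2025: Thu (+1)
  2026: Fri (+1)  2027: Sat (+1)  2028: Mon (+2)  2029: Tue (+1)  2030: Wed (+1) ✓
  2031: Thu (+1)  2032: Sat (+2)  2033: Sun (+1)  2034: Mon (+1)
Wednesday years: 1957, 1963, 1968, 1974, 1985, 1991, 1996, 2002, 2013, 2019, 2024, 2030 — 12 in total.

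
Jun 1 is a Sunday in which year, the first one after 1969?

From one year to the next, a fixed date's weekday advances by 1, or by 2 when a Feb 29 lies between the two dates.
1969: June 1 is Sunday.
1970: Monday (+1)
1971: Tuesday (+1)
1972: Thursday (+2)
1973: Friday (+1)
1974: Saturday (+1)
1975: Sunday (+1)
Jun 1 falls on a Sunday in 1975.

1975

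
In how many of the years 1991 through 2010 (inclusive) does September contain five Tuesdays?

6

September has 30 days; it has five Tuesdays when Tuesday falls among the first (month-length − 28) days — i.e. when September 1 is one of Tuesday/Monday.
September 1 by year: 1991:Sun 1992:Tue✓ 1993:Wed 1994:Thu 1995:Fri 1996:Sun 1997:Mon✓ 1998:Tue✓ 1999:Wed 2000:Fri 2001:Sat 2002:Sun 2003:Mon✓ 2004:Wed 2005:Thu 2006:Fri 2007:Sat 2008:Mon✓ 2009:Tue✓ 2010:Wed
Years with five Tuesdays: 1992, 1997, 1998, 2003, 2008, 2009 → 6.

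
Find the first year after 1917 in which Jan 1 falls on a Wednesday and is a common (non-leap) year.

1919

Jan 1 advances by 2 weekdays after a leap year and by 1 after a common year.
1917: Jan 1 is Monday.
1918: Tuesday
1919: Wednesday
1919 begins on a Wednesday and is a common year.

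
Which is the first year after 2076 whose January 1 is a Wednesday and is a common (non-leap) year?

2081

Jan 1 advances by 2 weekdays after a leap year and by 1 after a common year.
2076: Jan 1 is Wednesday (leap).
2077: Friday
2078: Saturday
2079: Sunday
2080: Monday (leap)
2081: Wednesday
2081 begins on a Wednesday and is a common year.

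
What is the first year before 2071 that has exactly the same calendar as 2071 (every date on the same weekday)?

Two years share a calendar iff Jan 1 falls on the same weekday and both are leap or both are common. 2071: Jan 1 is Thursday, common year.
2070: Jan 1 Wednesday, common
2069: Jan 1 Tuesday, common
2068: Jan 1 Sunday, leap
2067: Jan 1 Saturday, common
2066: Jan 1 Friday, common
2065: Jan 1 Thursday, common
2065 matches on both conditions.

2065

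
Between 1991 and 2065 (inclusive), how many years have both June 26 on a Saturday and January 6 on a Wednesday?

8

Check each year's weekday for June 26 and January 6:
  1991: Wed/Sun  1992: Fri/Mon  1993: Sat/Wed ✓  1994: Sun/Thu  1995: Mon/Fri  1996: Wed/Sat  1997: Thu/Mon  1998: Fri/Tue  1999: Sat/Wed ✓  2000: Mon/Thu  2001: Tue/Sat  2002: Wed/Sun  2003: Thu/Mon  2004: Sat/Tue  …(47 more)…  2052: Wed/Sat  2053: Thu/Mon  2054: Fri/Tue  2055: Sat/Wed ✓  2056: Mon/Thu  2057: Tue/Sat  2058: Wed/Sun  2059: Thu/Mon  2060: Sat/Tue  2061: Sun/Thu  2062: Mon/Fri  2063: Tue/Sat  2064: Thu/Sun  2065: Fri/Tue
Both conditions hold in: 1993, 1999, 2010, 2021, 2027, 2038, 2049, 2055 — 8.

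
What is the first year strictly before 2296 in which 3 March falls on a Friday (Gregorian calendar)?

From one year to the next, a fixed date's weekday advances by 1, or by 2 when a Feb 29 lies between the two dates.
2296: March 3 is Tuesday.
2295: Sunday (−2)
2294: Saturday (−1)
2293: Friday (−1)
3 March falls on a Friday in 2293.

2293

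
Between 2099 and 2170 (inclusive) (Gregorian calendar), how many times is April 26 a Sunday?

11

Track April 26's weekday year by year (advancing +1, or +2 across a Feb 29):
  2099: Sun ✓  2100: Mon (+1)  2101: Tue (+1)  2102: Wed (+1)  2103: Thu (+1)
  2104: Sat (+2)  2105: Sun (+1) ✓  2106: Mon (+1)  2107: Tue (+1)  2108: Thu (+2)
  2109: Fri (+1)  2110: Sat (+1)  2111: Sun (+1) ✓  2112: Tue (+2)  … (44 more years) …
  2157: Tue (+1)  2158: Wed (+1)  2159: Thu (+1)  2160: Sat (+2)  2161: Sun (+1) ✓
  2162: Mon (+1)  2163: Tue (+1)  2164: Thu (+2)  2165: Fri (+1)  2166: Sat (+1)
  2167: Sun (+1) ✓  2168: Tue (+2)  2169: Wed (+1)  2170: Thu (+1)
Sunday years: 2099, 2105, 2111, 2116, 2122, 2133, 2139, 2144, 2150, 2161, 2167 — 11 in total.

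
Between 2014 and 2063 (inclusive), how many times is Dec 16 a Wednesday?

Track Dec 16's weekday year by year (advancing +1, or +2 across a Feb 29):
  2014: Tue  2015: Wed (+1) ✓  2016: Fri (+2)  2017: Sat (+1)  2018: Sun (+1)
  2019: Mon (+1)  2020: Wed (+2) ✓  2021: Thu (+1)  2022: Fri (+1)  2023: Sat (+1)
  2024: Mon (+2)  2025: Tue (+1)  2026: Wed (+1) ✓  2027: Thu (+1)  … (22 more years) …
  2050: Fri (+1)  2051: Sat (+1)  2052: Mon (+2)  2053: Tue (+1)  2054: Wed (+1) ✓
  2055: Thu (+1)  2056: Sat (+2)  2057: Sun (+1)  2058: Mon (+1)  2059: Tue (+1)
  2060: Thu (+2)  2061: Fri (+1)  2062: Sat (+1)  2063: Sun (+1)
Wednesday years: 2015, 2020, 2026, 2037, 2043, 2048, 2054 — 7 in total.

7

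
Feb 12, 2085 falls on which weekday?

January 1, 2085 is a Monday.
February 12 is day 43 of the year, i.e. 42 days after Jan 1.
42 mod 7 = 0, so advance 0 weekdays from Monday: Monday.

Monday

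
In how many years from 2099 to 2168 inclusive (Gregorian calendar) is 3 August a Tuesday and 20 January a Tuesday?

2

Check each year's weekday for 3 August and 20 January:
  2099: Mon/Tue  2100: Tue/Wed  2101: Wed/Thu  2102: Thu/Fri  2103: Fri/Sat  2104: Sun/Sun  2105: Mon/Tue  2106: Tue/Wed  2107: Wed/Thu  2108: Fri/Fri  2109: Sat/Sun  2110: Sun/Mon  2111: Mon/Tue  2112: Wed/Wed  …(42 more)…  2155: Sun/Mon  2156: Tue/Tue ✓  2157: Wed/Thu  2158: Thu/Fri  2159: Fri/Sat  2160: Sun/Sun  2161: Mon/Tue  2162: Tue/Wed  2163: Wed/Thu  2164: Fri/Fri  2165: Sat/Sun  2166: Sun/Mon  2167: Mon/Tue  2168: Wed/Wed
Both conditions hold in: 2128, 2156 — 2.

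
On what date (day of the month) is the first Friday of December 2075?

6

December 1, 2075 is a Sunday, so the first Friday is the 6th.
The first Friday is 6 + 0 = 6.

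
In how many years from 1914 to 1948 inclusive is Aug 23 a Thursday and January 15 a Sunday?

Check each year's weekday for Aug 23 and January 15:
  1914: Sun/Thu  1915: Mon/Fri  1916: Wed/Sat  1917: Thu/Mon  1918: Fri/Tue  1919: Sat/Wed  1920: Mon/Thu  1921: Tue/Sat  1922: Wed/Sun  1923: Thu/Mon  1924: Sat/Tue  1925: Sun/Thu  1926: Mon/Fri  1927: Tue/Sat  …(7 more)…  1935: Fri/Tue  1936: Sun/Wed  1937: Mon/Fri  1938: Tue/Sat  1939: Wed/Sun  1940: Fri/Mon  1941: Sat/Wed  1942: Sun/Thu  1943: Mon/Fri  1944: Wed/Sat  1945: Thu/Mon  1946: Fri/Tue  1947: Sat/Wed  1948: Mon/Thu
Both conditions hold in: 1928 — 1.

1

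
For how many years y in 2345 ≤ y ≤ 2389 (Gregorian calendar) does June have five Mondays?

June has 30 days; it has five Mondays when Monday falls among the first (month-length − 28) days — i.e. when June 1 is one of Monday/Sunday.
June 1 by year: 2345:Fri 2346:Sat 2347:Sun✓ 2348:Tue 2349:Wed 2350:Thu 2351:Fri 2352:Sun✓ 2353:Mon✓ 2354:Tue 2355:Wed 2356:Fri 2357:Sat 2358:Sun✓ 2359:Mon✓ …(15 more)… 2375:Sun✓ 2376:Tue 2377:Wed 2378:Thu 2379:Fri 2380:Sun✓ 2381:Mon✓ 2382:Tue 2383:Wed 2384:Fri 2385:Sat 2386:Sun✓ 2387:Mon✓ 2388:Wed 2389:Thu
Years with five Mondays: 2347, 2352, 2353, 2358, 2359, 2364, 2369, 2370, 2375, 2380, 2381, 2386, 2387 → 13.

13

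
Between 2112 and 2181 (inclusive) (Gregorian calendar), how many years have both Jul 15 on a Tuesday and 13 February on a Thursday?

Check each year's weekday for Jul 15 and 13 February:
  2112: Fri/Sat  2113: Sat/Mon  2114: Sun/Tue  2115: Mon/Wed  2116: Wed/Thu  2117: Thu/Sat  2118: Fri/Sun  2119: Sat/Mon  2120: Mon/Tue  2121: Tue/Thu ✓  2122: Wed/Fri  2123: Thu/Sat  2124: Sat/Sun  2125: Sun/Tue  …(42 more)…  2168: Fri/Sat  2169: Sat/Mon  2170: Sun/Tue  2171: Mon/Wed  2172: Wed/Thu  2173: Thu/Sat  2174: Fri/Sun  2175: Sat/Mon  2176: Mon/Tue  2177: Tue/Thu ✓  2178: Wed/Fri  2179: Thu/Sat  2180: Sat/Sun  2181: Sun/Tue
Both conditions hold in: 2121, 2127, 2138, 2149, 2155, 2166, 2177 — 7.

7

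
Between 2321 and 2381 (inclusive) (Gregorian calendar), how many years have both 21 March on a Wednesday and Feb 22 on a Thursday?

7

Check each year's weekday for 21 March and Feb 22:
  2321: Mon/Tue  2322: Tue/Wed  2323: Wed/Thu ✓  2324: Fri/Fri  2325: Sat/Sun  2326: Sun/Mon  2327: Mon/Tue  2328: Wed/Wed  2329: Thu/Fri  2330: Fri/Sat  2331: Sat/Sun  2332: Mon/Mon  2333: Tue/Wed  2334: Wed/Thu ✓  …(33 more)…  2368: Thu/Thu  2369: Fri/Sat  2370: Sat/Sun  2371: Sun/Mon  2372: Tue/Tue  2373: Wed/Thu ✓  2374: Thu/Fri  2375: Fri/Sat  2376: Sun/Sun  2377: Mon/Tue  2378: Tue/Wed  2379: Wed/Thu ✓  2380: Fri/Fri  2381: Sat/Sun
Both conditions hold in: 2323, 2334, 2345, 2351, 2362, 2373, 2379 — 7.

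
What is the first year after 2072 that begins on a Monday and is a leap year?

Jan 1 advances by 2 weekdays after a leap year and by 1 after a common year.
2072: Jan 1 is Friday (leap).
2073: Sunday
2074: Monday
2075: Tuesday
2076: Wednesday (leap)
2077: Friday
2078: Saturday
2079: Sunday
2080: Monday (leap)
2080 begins on a Monday and is a leap year.

2080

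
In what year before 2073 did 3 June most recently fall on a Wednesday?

From one year to the next, a fixed date's weekday advances by 1, or by 2 when a Feb 29 lies between the two dates.
2073: June 3 is Saturday.
2072: Friday (−1)
2071: Wednesday (−2)
3 June falls on a Wednesday in 2071.

2071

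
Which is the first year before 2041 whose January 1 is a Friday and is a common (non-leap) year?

Jan 1 advances by 2 weekdays after a leap year and by 1 after a common year.
2041: Jan 1 is Tuesday.
2040: Sunday (leap)
2039: Saturday
2038: Friday
2038 begins on a Friday and is a common year.

2038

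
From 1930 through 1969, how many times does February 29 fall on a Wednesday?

1

Leap years in 1930–1969: 10 of them.
Feb 29 weekday advances by 5 (mod 7) from one leap year to the next four years later (or differs when a century non-leap intervenes).
Leap-day weekdays: 1932:Mon 1936:Sat 1940:Thu 1944:Tue 1948:Sun 1952:Fri 1956:Wed✓ 1960:Mon 1964:Sat 1968:Thu
Wednesday: 1956 → 1.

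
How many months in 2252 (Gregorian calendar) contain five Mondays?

4

A month of length L has five Mondays iff its first Monday is on day ≤ L−28 (so day 1–3 in a 31-day month, 1–2 in a 30-day month, day 1 in a leap February).
Checking each month of 2252: Jan starts Thu (31d); Feb starts Sun (29d); Mar starts Mon (31d) ✓; Apr starts Thu (30d); May starts Sat (31d) ✓; Jun starts Tue (30d); Jul starts Thu (31d); Aug starts Sun (31d) ✓; Sep starts Wed (30d); Oct starts Fri (31d); Nov starts Mon (30d) ✓; Dec starts Wed (31d).
Five-Monday months: March, May, August, November → 4.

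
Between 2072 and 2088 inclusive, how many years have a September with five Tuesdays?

September has 30 days; it has five Tuesdays when Tuesday falls among the first (month-length − 28) days — i.e. when September 1 is one of Tuesday/Monday.
September 1 by year: 2072:Thu 2073:Fri 2074:Sat 2075:Sun 2076:Tue✓ 2077:Wed 2078:Thu 2079:Fri 2080:Sun 2081:Mon✓ 2082:Tue✓ 2083:Wed 2084:Fri 2085:Sat 2086:Sun 2087:Mon✓ 2088:Wed
Years with five Tuesdays: 2076, 2081, 2082, 2087 → 4.

4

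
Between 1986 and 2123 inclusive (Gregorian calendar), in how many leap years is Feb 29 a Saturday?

5

Leap years in 1986–2123: 33 of them.
Feb 29 weekday advances by 5 (mod 7) from one leap year to the next four years later (or differs when a century non-leap intervenes).
Leap-day weekdays: 1988:Mon 1992:Sat✓ 1996:Thu 2000:Tue 2004:Sun 2008:Fri 2012:Wed 2016:Mon 2020:Sat✓ 2024:Thu 2028:Tue 2032:Sun 2036:Fri …(7 more)… 2068:Wed 2072:Mon 2076:Sat✓ 2080:Thu 2084:Tue 2088:Sun 2092:Fri 2096:Wed 2104:Fri 2108:Wed 2112:Mon 2116:Sat✓ 2120:Thu
Saturday: 1992, 2020, 2048, 2076, 2116 → 5.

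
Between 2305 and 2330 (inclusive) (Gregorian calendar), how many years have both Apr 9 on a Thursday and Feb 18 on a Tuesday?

1

Check each year's weekday for Apr 9 and Feb 18:
  2305: Sun/Sat  2306: Mon/Sun  2307: Tue/Mon  2308: Thu/Tue ✓  2309: Fri/Thu  2310: Sat/Fri  2311: Sun/Sat  2312: Tue/Sun  2313: Wed/Tue  2314: Thu/Wed  2315: Fri/Thu  2316: Sun/Fri  2317: Mon/Sun  2318: Tue/Mon  2319: Wed/Tue  2320: Fri/Wed  2321: Sat/Fri  2322: Sun/Sat  2323: Mon/Sun  2324: Wed/Mon  2325: Thu/Wed  2326: Fri/Thu  2327: Sat/Fri  2328: Mon/Sat  2329: Tue/Mon  2330: Wed/Tue
Both conditions hold in: 2308 — 1.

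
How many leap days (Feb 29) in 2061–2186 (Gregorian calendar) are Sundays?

4

Leap years in 2061–2186: 30 of them.
Feb 29 weekday advances by 5 (mod 7) from one leap year to the next four years later (or differs when a century non-leap intervenes).
Leap-day weekdays: 2064:Fri 2068:Wed 2072:Mon 2076:Sat 2080:Thu 2084:Tue 2088:Sun✓ 2092:Fri 2096:Wed 2104:Fri 2108:Wed 2112:Mon 2116:Sat …(4 more)… 2136:Wed 2140:Mon 2144:Sat 2148:Thu 2152:Tue 2156:Sun✓ 2160:Fri 2164:Wed 2168:Mon 2172:Sat 2176:Thu 2180:Tue 2184:Sun✓
Sunday: 2088, 2128, 2156, 2184 → 4.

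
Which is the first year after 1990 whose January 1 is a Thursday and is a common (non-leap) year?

1998

Jan 1 advances by 2 weekdays after a leap year and by 1 after a common year.
1990: Jan 1 is Monday.
1991: Tuesday
1992: Wednesday (leap)
1993: Friday
1994: Saturday
1995: Sunday
1996: Monday (leap)
1997: Wednesday
1998: Thursday
1998 begins on a Thursday and is a common year.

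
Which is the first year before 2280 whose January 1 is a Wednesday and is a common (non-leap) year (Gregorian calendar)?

2279

Jan 1 advances by 2 weekdays after a leap year and by 1 after a common year.
2280: Jan 1 is Thursday (leap).
2279: Wednesday
2279 begins on a Wednesday and is a common year.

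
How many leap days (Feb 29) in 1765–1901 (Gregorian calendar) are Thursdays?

Leap years in 1765–1901: 32 of them.
Feb 29 weekday advances by 5 (mod 7) from one leap year to the next four years later (or differs when a century non-leap intervenes).
Leap-day weekdays: 1768:Mon 1772:Sat 1776:Thu✓ 1780:Tue 1784:Sun 1788:Fri 1792:Wed 1796:Mon 1804:Wed 1808:Mon 1812:Sat 1816:Thu✓ 1820:Tue …(6 more)… 1848:Tue 1852:Sun 1856:Fri 1860:Wed 1864:Mon 1868:Sat 1872:Thu✓ 1876:Tue 1880:Sun 1884:Fri 1888:Wed 1892:Mon 1896:Sat
Thursday: 1776, 1816, 1844, 1872 → 4.

4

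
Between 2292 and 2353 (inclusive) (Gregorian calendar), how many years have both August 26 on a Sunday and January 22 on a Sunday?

1

Check each year's weekday for August 26 and January 22:
  2292: Fri/Fri  2293: Sat/Sun  2294: Sun/Mon  2295: Mon/Tue  2296: Wed/Wed  2297: Thu/Fri  2298: Fri/Sat  2299: Sat/Sun  2300: Sun/Mon  2301: Mon/Tue  2302: Tue/Wed  2303: Wed/Thu  2304: Fri/Fri  2305: Sat/Sun  …(34 more)…  2340: Mon/Mon  2341: Tue/Wed  2342: Wed/Thu  2343: Thu/Fri  2344: Sat/Sat  2345: Sun/Mon  2346: Mon/Tue  2347: Tue/Wed  2348: Thu/Thu  2349: Fri/Sat  2350: Sat/Sun  2351: Sun/Mon  2352: Tue/Tue  2353: Wed/Thu
Both conditions hold in: 2328 — 1.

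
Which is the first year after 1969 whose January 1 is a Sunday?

1978

Jan 1 advances by 2 weekdays after a leap year and by 1 after a common year.
1969: Jan 1 is Wednesday.
1970: Thursday
1971: Friday
1972: Saturday (leap)
1973: Monday
1974: Tuesday
1975: Wednesday
1976: Thursday (leap)
1977: Saturday
1978: Sunday
1978 begins on a Sunday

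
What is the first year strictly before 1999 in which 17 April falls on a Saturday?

1993

From one year to the next, a fixed date's weekday advances by 1, or by 2 when a Feb 29 lies between the two dates.
1999: April 17 is Saturday.
1998: Friday (−1)
1997: Thursday (−1)
1996: Wednesday (−1)
1995: Monday (−2)
1994: Sunday (−1)
1993: Saturday (−1)
17 April falls on a Saturday in 1993.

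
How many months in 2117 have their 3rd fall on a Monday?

1

Check the 3rd of each month of 2117: Jan 3: Sun, Feb 3: Wed, Mar 3: Wed, Apr 3: Sat, May 3: Mon, Jun 3: Thu, Jul 3: Sat, Aug 3: Tue, Sep 3: Fri, Oct 3: Sun, Nov 3: Wed, Dec 3: Fri.
Monday occurs in May — 1 month.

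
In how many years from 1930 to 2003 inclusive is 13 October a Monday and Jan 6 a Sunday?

2

Check each year's weekday for 13 October and Jan 6:
  1930: Mon/Mon  1931: Tue/Tue  1932: Thu/Wed  1933: Fri/Fri  1934: Sat/Sat  1935: Sun/Sun  1936: Tue/Mon  1937: Wed/Wed  1938: Thu/Thu  1939: Fri/Fri  1940: Sun/Sat  1941: Mon/Mon  1942: Tue/Tue  1943: Wed/Wed  …(46 more)…  1990: Sat/Sat  1991: Sun/Sun  1992: Tue/Mon  1993: Wed/Wed  1994: Thu/Thu  1995: Fri/Fri  1996: Sun/Sat  1997: Mon/Mon  1998: Tue/Tue  1999: Wed/Wed  2000: Fri/Thu  2001: Sat/Sat  2002: Sun/Sun  2003: Mon/Mon
Both conditions hold in: 1952, 1980 — 2.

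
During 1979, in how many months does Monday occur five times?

A month of length L has five Mondays iff its first Monday is on day ≤ L−28 (so day 1–3 in a 31-day month, 1–2 in a 30-day month, day 1 in a leap February).
Checking each month of 1979: Jan starts Mon (31d) ✓; Feb starts Thu (28d); Mar starts Thu (31d); Apr starts Sun (30d) ✓; May starts Tue (31d); Jun starts Fri (30d); Jul starts Sun (31d) ✓; Aug starts Wed (31d); Sep starts Sat (30d); Oct starts Mon (31d) ✓; Nov starts Thu (30d); Dec starts Sat (31d) ✓.
Five-Monday months: January, April, July, October, December → 5.

5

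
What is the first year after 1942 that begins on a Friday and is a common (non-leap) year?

Jan 1 advances by 2 weekdays after a leap year and by 1 after a common year.
1942: Jan 1 is Thursday.
1943: Friday
1943 begins on a Friday and is a common year.

1943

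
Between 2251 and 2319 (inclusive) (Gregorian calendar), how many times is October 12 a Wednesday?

10

Track October 12's weekday year by year (advancing +1, or +2 across a Feb 29):
  2251: Sun  2252: Tue (+2)  2253: Wed (+1) ✓  2254: Thu (+1)  2255: Fri (+1)
  2256: Sun (+2)  2257: Mon (+1)  2258: Tue (+1)  2259: Wed (+1) ✓  2260: Fri (+2)
  2261: Sat (+1)  2262: Sun (+1)  2263: Mon (+1)  2264: Wed (+2) ✓  … (41 more years) …
  2306: Fri (+1)  2307: Sat (+1)  2308: Mon (+2)  2309: Tue (+1)  2310: Wed (+1) ✓
  2311: Thu (+1)  2312: Sat (+2)  2313: Sun (+1)  2314: Mon (+1)  2315: Tue (+1)
  2316: Thu (+2)  2317: Fri (+1)  2318: Sat (+1)  2319: Sun (+1)
Wednesday years: 2253, 2259, 2264, 2270, 2281, 2287, 2292, 2298, 2304, 2310 — 10 in total.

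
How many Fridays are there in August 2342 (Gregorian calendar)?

August 2342 has 31 days and begins on Saturday.
The first Friday is August 7.
Fridays fall on 7, 14, 21, 28 — that's 4.

4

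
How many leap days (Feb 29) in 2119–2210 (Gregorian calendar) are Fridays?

3

Leap years in 2119–2210: 22 of them.
Feb 29 weekday advances by 5 (mod 7) from one leap year to the next four years later (or differs when a century non-leap intervenes).
Leap-day weekdays: 2120:Thu 2124:Tue 2128:Sun 2132:Fri✓ 2136:Wed 2140:Mon 2144:Sat 2148:Thu 2152:Tue 2156:Sun 2160:Fri✓ 2164:Wed 2168:Mon 2172:Sat 2176:Thu 2180:Tue 2184:Sun 2188:Fri✓ 2192:Wed 2196:Mon 2204:Wed 2208:Mon
Friday: 2132, 2160, 2188 → 3.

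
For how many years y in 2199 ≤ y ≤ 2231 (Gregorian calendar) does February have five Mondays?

1

February has 28 days (29 in leap years); it has five Mondays when Monday falls among the first (month-length − 28) days — i.e. when February 1 is Monday in a leap year (never in a common year).
February 1 by year: 2199:Fri 2200:Sat 2201:Sun 2202:Mon 2203:Tue 2204:Wed 2205:Fri 2206:Sat 2207:Sun 2208:Mon✓ 2209:Wed 2210:Thu 2211:Fri 2212:Sat 2213:Mon …(3 more)… 2217:Sat 2218:Sun 2219:Mon 2220:Tue 2221:Thu 2222:Fri 2223:Sat 2224:Sun 2225:Tue 2226:Wed 2227:Thu 2228:Fri 2229:Sun 2230:Mon 2231:Tue
Years with five Mondays: 2208 → 1.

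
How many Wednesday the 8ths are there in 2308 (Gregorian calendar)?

Check the 8th of each month of 2308: Jan 8: Wed, Feb 8: Sat, Mar 8: Sun, Apr 8: Wed, May 8: Fri, Jun 8: Mon, Jul 8: Wed, Aug 8: Sat, Sep 8: Tue, Oct 8: Thu, Nov 8: Sun, Dec 8: Tue.
Wednesday occurs in January, April, July — 3 months.

3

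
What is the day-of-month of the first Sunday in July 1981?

5

July 1, 1981 is a Wednesday, so the first Sunday is the 5th.
The first Sunday is 5 + 0 = 5.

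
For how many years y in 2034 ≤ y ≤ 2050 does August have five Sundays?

7

August has 31 days; it has five Sundays when Sunday falls among the first (month-length − 28) days — i.e. when August 1 is one of Sunday/Saturday/Friday.
August 1 by year: 2034:Tue 2035:Wed 2036:Fri✓ 2037:Sat✓ 2038:Sun✓ 2039:Mon 2040:Wed 2041:Thu 2042:Fri✓ 2043:Sat✓ 2044:Mon 2045:Tue 2046:Wed 2047:Thu 2048:Sat✓ 2049:Sun✓ 2050:Mon
Years with five Sundays: 2036, 2037, 2038, 2042, 2043, 2048, 2049 → 7.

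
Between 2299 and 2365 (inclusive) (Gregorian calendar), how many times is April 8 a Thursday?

Track April 8's weekday year by year (advancing +1, or +2 across a Feb 29):
  2299: Sat  2300: Sun (+1)  2301: Mon (+1)  2302: Tue (+1)  2303: Wed (+1)
  2304: Fri (+2)  2305: Sat (+1)  2306: Sun (+1)  2307: Mon (+1)  2308: Wed (+2)
  2309: Thu (+1) ✓  2310: Fri (+1)  2311: Sat (+1)  2312: Mon (+2)  … (39 more years) …
  2352: Tue (+2)  2353: Wed (+1)  2354: Thu (+1) ✓  2355: Fri (+1)  2356: Sun (+2)
  2357: Mon (+1)  2358: Tue (+1)  2359: Wed (+1)  2360: Fri (+2)  2361: Sat (+1)
  2362: Sun (+1)  2363: Mon (+1)  2364: Wed (+2)  2365: Thu (+1) ✓
Thursday years: 2309, 2315, 2320, 2326, 2337, 2343, 2348, 2354, 2365 — 9 in total.

9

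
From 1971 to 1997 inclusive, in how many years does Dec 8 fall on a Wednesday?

Track Dec 8's weekday year by year (advancing +1, or +2 across a Feb 29):
  1971: Wed ✓  1972: Fri (+2)  1973: Sat (+1)  1974: Sun (+1)  1975: Mon (+1)
  1976: Wed (+2) ✓  1977: Thu (+1)  1978: Fri (+1)  1979: Sat (+1)  1980: Mon (+2)
  1981: Tue (+1)  1982: Wed (+1) ✓  1983: Thu (+1)  1984: Sat (+2)  1985: Sun (+1)
  1986: Mon (+1)  1987: Tue (+1)  1988: Thu (+2)  1989: Fri (+1)  1990: Sat (+1)
  1991: Sun (+1)  1992: Tue (+2)  1993: Wed (+1) ✓  1994: Thu (+1)  1995: Fri (+1)
  1996: Sun (+2)  1997: Mon (+1)
Wednesday years: 1971, 1976, 1982, 1993 — 4 in total.

4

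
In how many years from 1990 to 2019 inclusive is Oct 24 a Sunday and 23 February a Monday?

1

Check each year's weekday for Oct 24 and 23 February:
  1990: Wed/Fri  1991: Thu/Sat  1992: Sat/Sun  1993: Sun/Tue  1994: Mon/Wed  1995: Tue/Thu  1996: Thu/Fri  1997: Fri/Sun  1998: Sat/Mon  1999: Sun/Tue  2000: Tue/Wed  2001: Wed/Fri  2002: Thu/Sat  2003: Fri/Sun  2004: Sun/Mon ✓  2005: Mon/Wed  2006: Tue/Thu  2007: Wed/Fri  2008: Fri/Sat  2009: Sat/Mon  2010: Sun/Tue  2011: Mon/Wed  2012: Wed/Thu  2013: Thu/Sat  2014: Fri/Sun  2015: Sat/Mon  2016: Mon/Tue  2017: Tue/Thu  2018: Wed/Fri  2019: Thu/Sat
Both conditions hold in: 2004 — 1.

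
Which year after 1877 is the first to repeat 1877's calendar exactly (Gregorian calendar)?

Two years share a calendar iff Jan 1 falls on the same weekday and both are leap or both are common. 1877: Jan 1 is Monday, common year.
1878: Jan 1 Tuesday, common
1879: Jan 1 Wednesday, common
1880: Jan 1 Thursday, leap
1881: Jan 1 Saturday, common
1882: Jan 1 Sunday, common
1883: Jan 1 Monday, common
1883 matches on both conditions.

1883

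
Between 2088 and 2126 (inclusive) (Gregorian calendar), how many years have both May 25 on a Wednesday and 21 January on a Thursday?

Check each year's weekday for May 25 and 21 January:
  2088: Tue/Wed  2089: Wed/Fri  2090: Thu/Sat  2091: Fri/Sun  2092: Sun/Mon  2093: Mon/Wed  2094: Tue/Thu  2095: Wed/Fri  2096: Fri/Sat  2097: Sat/Mon  2098: Sun/Tue  2099: Mon/Wed  2100: Tue/Thu  2101: Wed/Fri  …(11 more)…  2113: Thu/Sat  2114: Fri/Sun  2115: Sat/Mon  2116: Mon/Tue  2117: Tue/Thu  2118: Wed/Fri  2119: Thu/Sat  2120: Sat/Sun  2121: Sun/Tue  2122: Mon/Wed  2123: Tue/Thu  2124: Thu/Fri  2125: Fri/Sun  2126: Sat/Mon
Both conditions hold in: 2112 — 1.

1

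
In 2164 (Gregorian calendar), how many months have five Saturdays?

4

A month of length L has five Saturdays iff its first Saturday is on day ≤ L−28 (so day 1–3 in a 31-day month, 1–2 in a 30-day month, day 1 in a leap February).
Checking each month of 2164: Jan starts Sun (31d); Feb starts Wed (29d); Mar starts Thu (31d) ✓; Apr starts Sun (30d); May starts Tue (31d); Jun starts Fri (30d) ✓; Jul starts Sun (31d); Aug starts Wed (31d); Sep starts Sat (30d) ✓; Oct starts Mon (31d); Nov starts Thu (30d); Dec starts Sat (31d) ✓.
Five-Saturday months: March, June, September, December → 4.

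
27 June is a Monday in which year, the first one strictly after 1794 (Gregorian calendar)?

From one year to the next, a fixed date's weekday advances by 1, or by 2 when a Feb 29 lies between the two dates.
1794: June 27 is Friday.
1795: Saturday (+1)
1796: Monday (+2)
27 June falls on a Monday in 1796.

1796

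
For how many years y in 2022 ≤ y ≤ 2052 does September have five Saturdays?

September has 30 days; it has five Saturdays when Saturday falls among the first (month-length − 28) days — i.e. when September 1 is one of Saturday/Friday.
September 1 by year: 2022:Thu 2023:Fri✓ 2024:Sun 2025:Mon 2026:Tue 2027:Wed 2028:Fri✓ 2029:Sat✓ 2030:Sun 2031:Mon 2032:Wed 2033:Thu 2034:Fri✓ 2035:Sat✓ 2036:Mon 2037:Tue 2038:Wed 2039:Thu 2040:Sat✓ 2041:Sun 2042:Mon 2043:Tue 2044:Thu 2045:Fri✓ 2046:Sat✓ 2047:Sun 2048:Tue 2049:Wed 2050:Thu 2051:Fri✓ 2052:Sun
Years with five Saturdays: 2023, 2028, 2029, 2034, 2035, 2040, 2045, 2046, 2051 → 9.

9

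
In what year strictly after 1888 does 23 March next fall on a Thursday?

From one year to the next, a fixed date's weekday advances by 1, or by 2 when a Feb 29 lies between the two dates.
1888: March 23 is Friday.
1889: Saturday (+1)
1890: Sunday (+1)
1891: Monday (+1)
1892: Wednesday (+2)
1893: Thursday (+1)
23 March falls on a Thursday in 1893.

1893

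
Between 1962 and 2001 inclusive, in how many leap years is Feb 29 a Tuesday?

Leap years in 1962–2001: 10 of them.
Feb 29 weekday advances by 5 (mod 7) from one leap year to the next four years later (or differs when a century non-leap intervenes).
Leap-day weekdays: 1964:Sat 1968:Thu 1972:Tue✓ 1976:Sun 1980:Fri 1984:Wed 1988:Mon 1992:Sat 1996:Thu 2000:Tue✓
Tuesday: 1972, 2000 → 2.

2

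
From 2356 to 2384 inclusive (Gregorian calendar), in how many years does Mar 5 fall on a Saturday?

Track Mar 5's weekday year by year (advancing +1, or +2 across a Feb 29):
  2356: Mon  2357: Tue (+1)  2358: Wed (+1)  2359: Thu (+1)  2360: Sat (+2) ✓
  2361: Sun (+1)  2362: Mon (+1)  2363: Tue (+1)  2364: Thu (+2)  2365: Fri (+1)
  2366: Sat (+1) ✓  2367: Sun (+1)  2368: Tue (+2)  2369: Wed (+1)  2370: Thu (+1)
  2371: Fri (+1)  2372: Sun (+2)  2373: Mon (+1)  2374: Tue (+1)  2375: Wed (+1)
  2376: Fri (+2)  2377: Sat (+1) ✓  2378: Sun (+1)  2379: Mon (+1)  2380: Wed (+2)
  2381: Thu (+1)  2382: Fri (+1)  2383: Sat (+1) ✓  2384: Mon (+2)
Saturday years: 2360, 2366, 2377, 2383 — 4 in total.

4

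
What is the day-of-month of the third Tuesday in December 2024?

17

December 1, 2024 is a Sunday, so the first Tuesday is the 3rd.
The third Tuesday is 3 + 14 = 17.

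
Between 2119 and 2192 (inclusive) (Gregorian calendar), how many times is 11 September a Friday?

10

Track 11 September's weekday year by year (advancing +1, or +2 across a Feb 29):
  2119: Mon  2120: Wed (+2)  2121: Thu (+1)  2122: Fri (+1) ✓  2123: Sat (+1)
  2124: Mon (+2)  2125: Tue (+1)  2126: Wed (+1)  2127: Thu (+1)  2128: Sat (+2)
  2129: Sun (+1)  2130: Mon (+1)  2131: Tue (+1)  2132: Thu (+2)  … (46 more years) …
  2179: Sat (+1)  2180: Mon (+2)  2181: Tue (+1)  2182: Wed (+1)  2183: Thu (+1)
  2184: Sat (+2)  2185: Sun (+1)  2186: Mon (+1)  2187: Tue (+1)  2188: Thu (+2)
  2189: Fri (+1) ✓  2190: Sat (+1)  2191: Sun (+1)  2192: Tue (+2)
Friday years: 2122, 2133, 2139, 2144, 2150, 2161, 2167, 2172, 2178, 2189 — 10 in total.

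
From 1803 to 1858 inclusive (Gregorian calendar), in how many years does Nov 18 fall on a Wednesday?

8

Track Nov 18's weekday year by year (advancing +1, or +2 across a Feb 29):
  1803: Fri  1804: Sun (+2)  1805: Mon (+1)  1806: Tue (+1)  1807: Wed (+1) ✓
  1808: Fri (+2)  1809: Sat (+1)  1810: Sun (+1)  1811: Mon (+1)  1812: Wed (+2) ✓
  1813: Thu (+1)  1814: Fri (+1)  1815: Sat (+1)  1816: Mon (+2)  … (28 more years) …
  1845: Tue (+1)  1846: Wed (+1) ✓  1847: Thu (+1)  1848: Sat (+2)  1849: Sun (+1)
  1850: Mon (+1)  1851: Tue (+1)  1852: Thu (+2)  1853: Fri (+1)  1854: Sat (+1)
  1855: Sun (+1)  1856: Tue (+2)  1857: Wed (+1) ✓  1858: Thu (+1)
Wednesday years: 1807, 1812, 1818, 1829, 1835, 1840, 1846, 1857 — 8 in total.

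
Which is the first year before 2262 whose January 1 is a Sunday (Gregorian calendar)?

Jan 1 advances by 2 weekdays after a leap year and by 1 after a common year.
2262: Jan 1 is Wednesday.
2261: Tuesday
2260: Sunday (leap)
2260 begins on a Sunday

2260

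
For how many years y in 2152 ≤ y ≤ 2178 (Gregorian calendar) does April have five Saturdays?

8

April has 30 days; it has five Saturdays when Saturday falls among the first (month-length − 28) days — i.e. when April 1 is one of Saturday/Friday.
April 1 by year: 2152:Sat✓ 2153:Sun 2154:Mon 2155:Tue 2156:Thu 2157:Fri✓ 2158:Sat✓ 2159:Sun 2160:Tue 2161:Wed 2162:Thu 2163:Fri✓ 2164:Sun 2165:Mon 2166:Tue 2167:Wed 2168:Fri✓ 2169:Sat✓ 2170:Sun 2171:Mon 2172:Wed 2173:Thu 2174:Fri✓ 2175:Sat✓ 2176:Mon 2177:Tue 2178:Wed
Years with five Saturdays: 2152, 2157, 2158, 2163, 2168, 2169, 2174, 2175 → 8.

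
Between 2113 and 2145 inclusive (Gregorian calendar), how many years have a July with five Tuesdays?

July has 31 days; it has five Tuesdays when Tuesday falls among the first (month-length − 28) days — i.e. when July 1 is one of Tuesday/Monday/Sunday.
July 1 by year: 2113:Sat 2114:Sun✓ 2115:Mon✓ 2116:Wed 2117:Thu 2118:Fri 2119:Sat 2120:Mon✓ 2121:Tue✓ 2122:Wed 2123:Thu 2124:Sat 2125:Sun✓ 2126:Mon✓ 2127:Tue✓ …(3 more)… 2131:Sun✓ 2132:Tue✓ 2133:Wed 2134:Thu 2135:Fri 2136:Sun✓ 2137:Mon✓ 2138:Tue✓ 2139:Wed 2140:Fri 2141:Sat 2142:Sun✓ 2143:Mon✓ 2144:Wed 2145:Thu
Years with five Tuesdays: 2114, 2115, 2120, 2121, 2125, 2126, 2127, 2131, 2132, 2136, 2137, 2138, 2142, 2143 → 14.

14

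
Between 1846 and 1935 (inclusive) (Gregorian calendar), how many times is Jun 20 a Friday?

Track Jun 20's weekday year by year (advancing +1, or +2 across a Feb 29):
  1846: Sat  1847: Sun (+1)  1848: Tue (+2)  1849: Wed (+1)  1850: Thu (+1)
  1851: Fri (+1) ✓  1852: Sun (+2)  1853: Mon (+1)  1854: Tue (+1)  1855: Wed (+1)
  1856: Fri (+2) ✓  1857: Sat (+1)  1858: Sun (+1)  1859: Mon (+1)  … (62 more years) …
  1922: Tue (+1)  1923: Wed (+1)  1924: Fri (+2) ✓  1925: Sat (+1)  1926: Sun (+1)
  1927: Mon (+1)  1928: Wed (+2)  1929: Thu (+1)  1930: Fri (+1) ✓  1931: Sat (+1)
  1932: Mon (+2)  1933: Tue (+1)  1934: Wed (+1)  1935: Thu (+1)
Friday years: 1851, 1856, 1862, 1873, 1879, 1884, 1890, 1902, 1913, 1919, 1924, 1930 — 12 in total.

12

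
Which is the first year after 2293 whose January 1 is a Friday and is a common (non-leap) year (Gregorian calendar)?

Jan 1 advances by 2 weekdays after a leap year and by 1 after a common year.
2293: Jan 1 is Sunday.
2294: Monday
2295: Tuesday
2296: Wednesday (leap)
2297: Friday
2297 begins on a Friday and is a common year.

2297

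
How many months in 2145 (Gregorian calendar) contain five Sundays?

4

A month of length L has five Sundays iff its first Sunday is on day ≤ L−28 (so day 1–3 in a 31-day month, 1–2 in a 30-day month, day 1 in a leap February).
Checking each month of 2145: Jan starts Fri (31d) ✓; Feb starts Mon (28d); Mar starts Mon (31d); Apr starts Thu (30d); May starts Sat (31d) ✓; Jun starts Tue (30d); Jul starts Thu (31d); Aug starts Sun (31d) ✓; Sep starts Wed (30d); Oct starts Fri (31d) ✓; Nov starts Mon (30d); Dec starts Wed (31d).
Five-Sunday months: January, May, August, October → 4.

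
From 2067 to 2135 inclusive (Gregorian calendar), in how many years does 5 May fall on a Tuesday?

10

Track 5 May's weekday year by year (advancing +1, or +2 across a Feb 29):
  2067: Thu  2068: Sat (+2)  2069: Sun (+1)  2070: Mon (+1)  2071: Tue (+1) ✓
  2072: Thu (+2)  2073: Fri (+1)  2074: Sat (+1)  2075: Sun (+1)  2076: Tue (+2) ✓
  2077: Wed (+1)  2078: Thu (+1)  2079: Fri (+1)  2080: Sun (+2)  … (41 more years) …
  2122: Tue (+1) ✓  2123: Wed (+1)  2124: Fri (+2)  2125: Sat (+1)  2126: Sun (+1)
  2127: Mon (+1)  2128: Wed (+2)  2129: Thu (+1)  2130: Fri (+1)  2131: Sat (+1)
  2132: Mon (+2)  2133: Tue (+1) ✓  2134: Wed (+1)  2135: Thu (+1)
Tuesday years: 2071, 2076, 2082, 2093, 2099, 2105, 2111, 2116, 2122, 2133 — 10 in total.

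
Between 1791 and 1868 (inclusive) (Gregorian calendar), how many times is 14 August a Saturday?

Track 14 August's weekday year by year (advancing +1, or +2 across a Feb 29):
  1791: Sun  1792: Tue (+2)  1793: Wed (+1)  1794: Thu (+1)  1795: Fri (+1)
  1796: Sun (+2)  1797: Mon (+1)  1798: Tue (+1)  1799: Wed (+1)  1800: Thu (+1)
  1801: Fri (+1)  1802: Sat (+1) ✓  1803: Sun (+1)  1804: Tue (+2)  … (50 more years) …
  1855: Tue (+1)  1856: Thu (+2)  1857: Fri (+1)  1858: Sat (+1) ✓  1859: Sun (+1)
  1860: Tue (+2)  1861: Wed (+1)  1862: Thu (+1)  1863: Fri (+1)  1864: Sun (+2)
  1865: Mon (+1)  1866: Tue (+1)  1867: Wed (+1)  1868: Fri (+2)
Saturday years: 1802, 1813, 1819, 1824, 1830, 1841, 1847, 1852, 1858 — 9 in total.

9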